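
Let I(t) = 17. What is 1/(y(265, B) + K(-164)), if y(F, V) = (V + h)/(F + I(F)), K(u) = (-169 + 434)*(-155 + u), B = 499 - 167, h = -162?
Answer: -141/11919350 ≈ -1.1829e-5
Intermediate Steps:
B = 332
K(u) = -41075 + 265*u (K(u) = 265*(-155 + u) = -41075 + 265*u)
y(F, V) = (-162 + V)/(17 + F) (y(F, V) = (V - 162)/(F + 17) = (-162 + V)/(17 + F))
1/(y(265, B) + K(-164)) = 1/((-162 + 332)/(17 + 265) + (-41075 + 265*(-164))) = 1/(170/282 + (-41075 - 43460)) = 1/((1/282)*170 - 84535) = 1/(85/141 - 84535) = 1/(-11919350/141) = -141/11919350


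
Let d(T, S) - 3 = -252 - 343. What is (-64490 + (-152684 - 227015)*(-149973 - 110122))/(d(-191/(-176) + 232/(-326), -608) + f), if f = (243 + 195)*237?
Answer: 98757746915/103214 ≈ 9.5683e+5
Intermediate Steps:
f = 103806 (f = 438*237 = 103806)
d(T, S) = -592 (d(T, S) = 3 + (-252 - 343) = 3 - 595 = -592)
(-64490 + (-152684 - 227015)*(-149973 - 110122))/(d(-191/(-176) + 232/(-326), -608) + f) = (-64490 + (-152684 - 227015)*(-149973 - 110122))/(-592 + 103806) = (-64490 - 379699*(-260095))/103214 = (-64490 + 98757811405)*(1/103214) = 98757746915*(1/103214) = 98757746915/103214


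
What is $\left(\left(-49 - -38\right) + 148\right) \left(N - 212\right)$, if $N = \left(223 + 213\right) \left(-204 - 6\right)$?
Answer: $-12572764$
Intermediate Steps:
$N = -91560$ ($N = 436 \left(-210\right) = -91560$)
$\left(\left(-49 - -38\right) + 148\right) \left(N - 212\right) = \left(\left(-49 - -38\right) + 148\right) \left(-91560 - 212\right) = \left(\left(-49 + 38\right) + 148\right) \left(-91772\right) = \left(-11 + 148\right) \left(-91772\right) = 137 \left(-91772\right) = -12572764$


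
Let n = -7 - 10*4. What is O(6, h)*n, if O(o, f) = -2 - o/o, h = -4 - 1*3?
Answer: 141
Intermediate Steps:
n = -47 (n = -7 - 40 = -47)
h = -7 (h = -4 - 3 = -7)
O(o, f) = -3 (O(o, f) = -2 - 1*1 = -2 - 1 = -3)
O(6, h)*n = -3*(-47) = 141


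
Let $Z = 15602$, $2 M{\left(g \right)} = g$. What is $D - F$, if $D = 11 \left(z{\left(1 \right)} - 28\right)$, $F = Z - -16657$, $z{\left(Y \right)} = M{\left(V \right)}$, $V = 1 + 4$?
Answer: $- \frac{65079}{2} \approx -32540.0$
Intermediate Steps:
$V = 5$
$M{\left(g \right)} = \frac{g}{2}$
$z{\left(Y \right)} = \frac{5}{2}$ ($z{\left(Y \right)} = \frac{1}{2} \cdot 5 = \frac{5}{2}$)
$F = 32259$ ($F = 15602 - -16657 = 15602 + 16657 = 32259$)
$D = - \frac{561}{2}$ ($D = 11 \left(\frac{5}{2} - 28\right) = 11 \left(- \frac{51}{2}\right) = - \frac{561}{2} \approx -280.5$)
$D - F = - \frac{561}{2} - 32259 = - \frac{65079}{2}$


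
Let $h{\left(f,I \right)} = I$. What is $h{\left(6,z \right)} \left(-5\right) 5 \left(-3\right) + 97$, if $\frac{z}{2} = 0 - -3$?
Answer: $547$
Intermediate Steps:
$z = 6$ ($z = 2 \left(0 - -3\right) = 2 \left(0 + 3\right) = 2 \cdot 3 = 6$)
$h{\left(6,z \right)} \left(-5\right) 5 \left(-3\right) + 97 = 6 \left(-5\right) 5 \left(-3\right) + 97 = 6 \left(\left(-25\right) \left(-3\right)\right) + 97 = 6 \cdot 75 + 97 = 450 + 97 = 547$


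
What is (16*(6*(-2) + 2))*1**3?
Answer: -160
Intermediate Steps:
(16*(6*(-2) + 2))*1**3 = (16*(-12 + 2))*1 = (16*(-10))*1 = -160*1 = -160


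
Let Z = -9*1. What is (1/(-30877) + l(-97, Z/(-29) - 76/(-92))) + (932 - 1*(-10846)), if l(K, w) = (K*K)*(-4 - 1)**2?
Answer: 7626711630/30877 ≈ 2.4700e+5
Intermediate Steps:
Z = -9
l(K, w) = 25*K**2 (l(K, w) = K**2*(-5)**2 = K**2*25 = 25*K**2)
(1/(-30877) + l(-97, Z/(-29) - 76/(-92))) + (932 - 1*(-10846)) = (1/(-30877) + 25*(-97)**2) + (932 - 1*(-10846)) = (-1/30877 + 25*9409) + (932 + 10846) = (-1/30877 + 235225) + 11778 = 7263042324/30877 + 11778 = 7626711630/30877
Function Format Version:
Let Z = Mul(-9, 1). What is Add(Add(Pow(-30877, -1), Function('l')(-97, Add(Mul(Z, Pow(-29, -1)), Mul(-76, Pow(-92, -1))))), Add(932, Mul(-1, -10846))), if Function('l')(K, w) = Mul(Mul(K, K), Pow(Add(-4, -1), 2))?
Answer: Rational(7626711630, 30877) ≈ 2.4700e+5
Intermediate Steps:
Z = -9
Function('l')(K, w) = Mul(25, Pow(K, 2)) (Function('l')(K, w) = Mul(Pow(K, 2), Pow(-5, 2)) = Mul(Pow(K, 2), 25) = Mul(25, Pow(K, 2)))
Add(Add(Pow(-30877, -1), Function('l')(-97, Add(Mul(Z, Pow(-29, -1)), Mul(-76, Pow(-92, -1))))), Add(932, Mul(-1, -10846))) = Add(Add(Pow(-30877, -1), Mul(25, Pow(-97, 2))), Add(932, Mul(-1, -10846))) = Add(Add(Rational(-1, 30877), Mul(25, 9409)), Add(932, 10846)) = Add(Add(Rational(-1, 30877), 235225), 11778) = Add(Rational(7263042324, 30877), 11778) = Rational(7626711630, 30877)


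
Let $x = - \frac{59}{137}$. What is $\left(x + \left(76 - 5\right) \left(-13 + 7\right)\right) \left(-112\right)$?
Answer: $\frac{6543152}{137} \approx 47760.0$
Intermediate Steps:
$x = - \frac{59}{137}$ ($x = \left(-59\right) \frac{1}{137} = - \frac{59}{137} \approx -0.43066$)
$\left(x + \left(76 - 5\right) \left(-13 + 7\right)\right) \left(-112\right) = \left(- \frac{59}{137} + \left(76 - 5\right) \left(-13 + 7\right)\right) \left(-112\right) = \left(- \frac{59}{137} + 71 \left(-6\right)\right) \left(-112\right) = \left(- \frac{59}{137} - 426\right) \left(-112\right) = \left(- \frac{58421}{137}\right) \left(-112\right) = \frac{6543152}{137}$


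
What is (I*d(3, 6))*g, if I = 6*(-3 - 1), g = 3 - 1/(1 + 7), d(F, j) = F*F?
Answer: -621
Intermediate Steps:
d(F, j) = F²
g = 23/8 (g = 3 - 1/8 = 3 - 1*⅛ = 3 - ⅛ = 23/8 ≈ 2.8750)
I = -24 (I = 6*(-4) = -24)
(I*d(3, 6))*g = -24*3²*(23/8) = -24*9*(23/8) = -216*23/8 = -621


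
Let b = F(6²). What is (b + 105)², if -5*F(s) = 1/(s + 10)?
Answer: 583174201/52900 ≈ 11024.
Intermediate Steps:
F(s) = -1/(5*(10 + s)) (F(s) = -1/(5*(s + 10)) = -1/(5*(10 + s)))
b = -1/230 (b = -1/(50 + 5*6²) = -1/(50 + 5*36) = -1/(50 + 180) = -1/230 ≈ -0.0043478)
(b + 105)² = (-1/230 + 105)² = (24149/230)² = 583174201/52900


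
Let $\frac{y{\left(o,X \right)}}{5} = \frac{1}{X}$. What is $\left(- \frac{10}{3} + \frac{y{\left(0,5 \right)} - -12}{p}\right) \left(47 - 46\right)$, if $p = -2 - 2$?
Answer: $- \frac{79}{12} \approx -6.5833$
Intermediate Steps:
$y{\left(o,X \right)} = \frac{5}{X}$
$p = -4$
$\left(- \frac{10}{3} + \frac{y{\left(0,5 \right)} - -12}{p}\right) \left(47 - 46\right) = \left(- \frac{10}{3} + \frac{\frac{5}{5} - -12}{-4}\right) \left(47 - 46\right) = \left(\left(-10\right) \frac{1}{3} + \left(5 \cdot \frac{1}{5} + 12\right) \left(- \frac{1}{4}\right)\right) 1 = \left(- \frac{10}{3} + \left(1 + 12\right) \left(- \frac{1}{4}\right)\right) 1 = \left(- \frac{10}{3} + 13 \left(- \frac{1}{4}\right)\right) 1 = \left(- \frac{10}{3} - \frac{13}{4}\right) 1 = \left(- \frac{79}{12}\right) 1 = - \frac{79}{12}$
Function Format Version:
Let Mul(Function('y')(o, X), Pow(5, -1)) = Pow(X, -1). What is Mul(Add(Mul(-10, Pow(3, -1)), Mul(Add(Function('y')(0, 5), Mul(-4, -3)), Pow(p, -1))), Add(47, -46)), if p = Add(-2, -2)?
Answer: Rational(-79, 12) ≈ -6.5833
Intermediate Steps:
Function('y')(o, X) = Mul(5, Pow(X, -1))
p = -4
Mul(Add(Mul(-10, Pow(3, -1)), Mul(Add(Function('y')(0, 5), Mul(-4, -3)), Pow(p, -1))), Add(47, -46)) = Mul(Add(Mul(-10, Pow(3, -1)), Mul(Add(Mul(5, Pow(5, -1)), Mul(-4, -3)), Pow(-4, -1))), Add(47, -46)) = Mul(Add(Mul(-10, Rational(1, 3)), Mul(Add(Mul(5, Rational(1, 5)), 12), Rational(-1, 4))), 1) = Mul(Add(Rational(-10, 3), Mul(Add(1, 12), Rational(-1, 4))), 1) = Mul(Add(Rational(-10, 3), Mul(13, Rational(-1, 4))), 1) = Mul(Add(Rational(-10, 3), Rational(-13, 4)), 1) = Mul(Rational(-79, 12), 1) = Rational(-79, 12)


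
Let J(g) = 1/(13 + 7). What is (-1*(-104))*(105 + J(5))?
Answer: 54626/5 ≈ 10925.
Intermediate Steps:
J(g) = 1/20
(-1*(-104))*(105 + J(5)) = (-1*(-104))*(105 + 1/20) = 104*(2101/20) = 54626/5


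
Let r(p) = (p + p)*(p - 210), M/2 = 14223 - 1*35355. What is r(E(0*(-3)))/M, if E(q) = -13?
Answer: -2899/21132 ≈ -0.13719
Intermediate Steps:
M = -42264 (M = 2*(14223 - 1*35355) = 2*(14223 - 35355) = 2*(-21132) = -42264)
r(p) = 2*p*(-210 + p) (r(p) = (2*p)*(-210 + p) = 2*p*(-210 + p))
r(E(0*(-3)))/M = (2*(-13)*(-210 - 13))/(-42264) = (2*(-13)*(-223))*(-1/42264) = 5798*(-1/42264) = -2899/21132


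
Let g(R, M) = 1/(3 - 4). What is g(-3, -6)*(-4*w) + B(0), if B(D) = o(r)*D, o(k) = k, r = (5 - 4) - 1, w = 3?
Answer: 12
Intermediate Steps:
r = 0 (r = 1 - 1 = 0)
g(R, M) = -1 (g(R, M) = 1/(-1) = -1)
B(D) = 0 (B(D) = 0*D = 0)
g(-3, -6)*(-4*w) + B(0) = -(-4)*3 + 0 = -1*(-12) + 0 = 12 + 0 = 12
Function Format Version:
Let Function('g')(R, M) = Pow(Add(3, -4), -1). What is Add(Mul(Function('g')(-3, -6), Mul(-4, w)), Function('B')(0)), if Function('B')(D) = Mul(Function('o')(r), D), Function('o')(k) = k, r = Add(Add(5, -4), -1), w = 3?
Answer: 12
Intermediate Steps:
r = 0 (r = Add(1, -1) = 0)
Function('g')(R, M) = -1 (Function('g')(R, M) = Pow(-1, -1) = -1)
Function('B')(D) = 0 (Function('B')(D) = Mul(0, D) = 0)
Add(Mul(Function('g')(-3, -6), Mul(-4, w)), Function('B')(0)) = Add(Mul(-1, Mul(-4, 3)), 0) = Add(Mul(-1, -12), 0) = Add(12, 0) = 12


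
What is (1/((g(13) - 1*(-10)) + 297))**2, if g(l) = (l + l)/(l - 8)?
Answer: 25/2436721 ≈ 1.0260e-5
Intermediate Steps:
g(l) = 2*l/(-8 + l) (g(l) = (2*l)/(-8 + l) = 2*l/(-8 + l))
(1/((g(13) - 1*(-10)) + 297))**2 = (1/((2*13/(-8 + 13) - 1*(-10)) + 297))**2 = (1/((2*13/5 + 10) + 297))**2 = (1/((2*13*(1/5) + 10) + 297))**2 = (1/((26/5 + 10) + 297))**2 = (1/(76/5 + 297))**2 = (1/(1561/5))**2 = (5/1561)**2 = 25/2436721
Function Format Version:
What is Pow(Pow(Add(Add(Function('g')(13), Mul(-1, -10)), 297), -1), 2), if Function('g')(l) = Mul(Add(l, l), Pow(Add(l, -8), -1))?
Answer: Rational(25, 2436721) ≈ 1.0260e-5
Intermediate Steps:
Function('g')(l) = Mul(2, l, Pow(Add(-8, l), -1)) (Function('g')(l) = Mul(Mul(2, l), Pow(Add(-8, l), -1)) = Mul(2, l, Pow(Add(-8, l), -1)))
Pow(Pow(Add(Add(Function('g')(13), Mul(-1, -10)), 297), -1), 2) = Pow(Pow(Add(Add(Mul(2, 13, Pow(Add(-8, 13), -1)), Mul(-1, -10)), 297), -1), 2) = Pow(Pow(Add(Add(Mul(2, 13, Pow(5, -1)), 10), 297), -1), 2) = Pow(Pow(Add(Add(Mul(2, 13, Rational(1, 5)), 10), 297), -1), 2) = Pow(Pow(Add(Add(Rational(26, 5), 10), 297), -1), 2) = Pow(Pow(Add(Rational(76, 5), 297), -1), 2) = Pow(Pow(Rational(1561, 5), -1), 2) = Pow(Rational(5, 1561), 2) = Rational(25, 2436721)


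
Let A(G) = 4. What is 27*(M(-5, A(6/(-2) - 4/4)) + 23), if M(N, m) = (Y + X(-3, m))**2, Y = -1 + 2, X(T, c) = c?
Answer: 1296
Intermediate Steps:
Y = 1
M(N, m) = (1 + m)**2
27*(M(-5, A(6/(-2) - 4/4)) + 23) = 27*((1 + 4)**2 + 23) = 27*(5**2 + 23) = 27*(25 + 23) = 27*48 = 1296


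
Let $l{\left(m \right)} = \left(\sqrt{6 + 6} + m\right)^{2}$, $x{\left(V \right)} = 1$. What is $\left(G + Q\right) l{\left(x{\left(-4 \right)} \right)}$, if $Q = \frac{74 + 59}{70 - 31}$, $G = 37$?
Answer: $\frac{1576}{3} + \frac{6304 \sqrt{3}}{39} \approx 805.3$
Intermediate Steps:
$l{\left(m \right)} = \left(m + 2 \sqrt{3}\right)^{2}$ ($l{\left(m \right)} = \left(\sqrt{12} + m\right)^{2} = \left(2 \sqrt{3} + m\right)^{2} = \left(m + 2 \sqrt{3}\right)^{2}$)
$Q = \frac{133}{39} \approx 3.4103$
$\left(G + Q\right) l{\left(x{\left(-4 \right)} \right)} = \left(37 + \frac{133}{39}\right) \left(1 + 2 \sqrt{3}\right)^{2} = \frac{1576 \left(1 + 2 \sqrt{3}\right)^{2}}{39}$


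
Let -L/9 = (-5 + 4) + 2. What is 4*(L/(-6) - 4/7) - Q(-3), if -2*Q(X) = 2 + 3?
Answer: 87/14 ≈ 6.2143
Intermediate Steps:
Q(X) = -5/2 (Q(X) = -(2 + 3)/2 = -1/2*5 = -5/2)
L = -9 (L = -9*((-5 + 4) + 2) = -9*(-1 + 2) = -9*1 = -9)
4*(L/(-6) - 4/7) - Q(-3) = 4*(-9/(-6) - 4/7) - 1*(-5/2) = 4*(-9*(-1/6) - 4*1/7) + 5/2 = 4*(3/2 - 4/7) + 5/2 = 4*(13/14) + 5/2 = 26/7 + 5/2 = 87/14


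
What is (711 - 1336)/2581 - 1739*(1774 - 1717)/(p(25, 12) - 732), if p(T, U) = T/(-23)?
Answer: 5873700524/43518241 ≈ 134.97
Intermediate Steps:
p(T, U) = -T/23 (p(T, U) = T*(-1/23) = -T/23)
(711 - 1336)/2581 - 1739*(1774 - 1717)/(p(25, 12) - 732) = (711 - 1336)/2581 - 1739*(1774 - 1717)/(-1/23*25 - 732) = -625*1/2581 - 1739*57/(-25/23 - 732) = -625/2581 - 1739/((-16861/23*1/57)) = -625/2581 - 1739/(-16861/1311) = -625/2581 - 1739*(-1311/16861) = -625/2581 + 2279829/16861 = 5873700524/43518241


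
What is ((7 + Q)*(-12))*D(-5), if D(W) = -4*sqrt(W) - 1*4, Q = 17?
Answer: 1152 + 1152*I*sqrt(5) ≈ 1152.0 + 2575.9*I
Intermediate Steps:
D(W) = -4 - 4*sqrt(W) (D(W) = -4*sqrt(W) - 4 = -4 - 4*sqrt(W))
((7 + Q)*(-12))*D(-5) = ((7 + 17)*(-12))*(-4 - 4*I*sqrt(5)) = (24*(-12))*(-4 - 4*I*sqrt(5)) = -288*(-4 - 4*I*sqrt(5)) = 1152 + 1152*I*sqrt(5)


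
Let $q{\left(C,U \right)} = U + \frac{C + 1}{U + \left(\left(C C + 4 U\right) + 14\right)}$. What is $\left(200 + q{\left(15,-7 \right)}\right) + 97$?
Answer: $\frac{14794}{51} \approx 290.08$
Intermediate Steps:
$q{\left(C,U \right)} = U + \frac{1 + C}{14 + C^{2} + 5 U}$ ($q{\left(C,U \right)} = U + \frac{1 + C}{U + \left(\left(C^{2} + 4 U\right) + 14\right)} = U + \frac{1 + C}{U + \left(14 + C^{2} + 4 U\right)} = U + \frac{1 + C}{14 + C^{2} + 5 U}$)
$\left(200 + q{\left(15,-7 \right)}\right) + 97 = \left(200 + \frac{1 + 15 + 5 \left(-7\right)^{2} + 14 \left(-7\right) - 7 \cdot 15^{2}}{14 + 15^{2} + 5 \left(-7\right)}\right) + 97 = \left(200 + \frac{1 + 15 + 5 \cdot 49 - 98 - 1575}{14 + 225 - 35}\right) + 97 = \left(200 + \frac{1 + 15 + 245 - 98 - 1575}{204}\right) + 97 = \left(200 + \frac{1}{204} \left(-1412\right)\right) + 97 = \left(200 - \frac{353}{51}\right) + 97 = \frac{9847}{51} + 97 = \frac{14794}{51}$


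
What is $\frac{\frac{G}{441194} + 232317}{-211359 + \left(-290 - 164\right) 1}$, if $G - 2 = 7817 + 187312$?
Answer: $- \frac{102497061629}{93450624722} \approx -1.0968$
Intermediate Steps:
$G = 195131$ ($G = 2 + \left(7817 + 187312\right) = 2 + 195129 = 195131$)
$\frac{\frac{G}{441194} + 232317}{-211359 + \left(-290 - 164\right) 1} = \frac{\frac{195131}{441194} + 232317}{-211359 + \left(-290 - 164\right) 1} = \frac{195131 \cdot \frac{1}{441194} + 232317}{-211359 - 454} = \frac{\frac{195131}{441194} + 232317}{-211359 - 454} = \frac{102497061629}{441194 \left(-211813\right)} = \frac{102497061629}{441194} \left(- \frac{1}{211813}\right) = - \frac{102497061629}{93450624722}$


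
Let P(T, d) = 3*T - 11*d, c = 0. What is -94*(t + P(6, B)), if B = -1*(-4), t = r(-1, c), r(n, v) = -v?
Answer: 2444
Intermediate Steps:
t = 0 (t = -1*0 = 0)
B = 4
P(T, d) = -11*d + 3*T
-94*(t + P(6, B)) = -94*(0 + (-11*4 + 3*6)) = -94*(0 + (-44 + 18)) = -94*(0 - 26) = -94*(-26) = 2444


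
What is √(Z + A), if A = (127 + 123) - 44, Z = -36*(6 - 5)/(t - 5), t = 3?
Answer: 4*√14 ≈ 14.967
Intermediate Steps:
Z = 18 (Z = -36*(6 - 5)/(3 - 5) = -36/(-2) = -36*(-1)/2 = -36*(-½) = 18)
A = 206 (A = 250 - 44 = 206)
√(Z + A) = √(18 + 206) = √224 = 4*√14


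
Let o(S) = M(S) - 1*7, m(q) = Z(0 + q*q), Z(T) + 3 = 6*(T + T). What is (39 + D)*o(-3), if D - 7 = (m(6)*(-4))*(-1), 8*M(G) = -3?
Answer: -51979/4 ≈ -12995.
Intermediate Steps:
Z(T) = -3 + 12*T (Z(T) = -3 + 6*(T + T) = -3 + 6*(2*T) = -3 + 12*T)
M(G) = -3/8 (M(G) = (⅛)*(-3) = -3/8)
m(q) = -3 + 12*q² (m(q) = -3 + 12*(0 + q*q) = -3 + 12*(0 + q²) = -3 + 12*q²)
D = 1723 (D = 7 + ((-3 + 12*6²)*(-4))*(-1) = 7 + ((-3 + 12*36)*(-4))*(-1) = 7 + ((-3 + 432)*(-4))*(-1) = 7 + (429*(-4))*(-1) = 7 - 1716*(-1) = 7 + 1716 = 1723)
o(S) = -59/8 (o(S) = -3/8 - 1*7 = -3/8 - 7 = -59/8)
(39 + D)*o(-3) = (39 + 1723)*(-59/8) = 1762*(-59/8) = -51979/4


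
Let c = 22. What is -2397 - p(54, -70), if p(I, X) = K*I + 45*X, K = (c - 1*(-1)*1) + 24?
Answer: -1785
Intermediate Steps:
K = 47 (K = (22 - 1*(-1)*1) + 24 = (22 + 1*1) + 24 = (22 + 1) + 24 = 23 + 24 = 47)
p(I, X) = 45*X + 47*I (p(I, X) = 47*I + 45*X = 45*X + 47*I)
-2397 - p(54, -70) = -2397 - (45*(-70) + 47*54) = -2397 - (-3150 + 2538) = -2397 - 1*(-612) = -2397 + 612 = -1785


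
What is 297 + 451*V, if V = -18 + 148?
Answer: 58927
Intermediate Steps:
V = 130
297 + 451*V = 297 + 451*130 = 297 + 58630 = 58927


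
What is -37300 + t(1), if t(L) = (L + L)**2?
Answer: -37296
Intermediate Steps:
t(L) = 4*L**2 (t(L) = (2*L)**2 = 4*L**2)
-37300 + t(1) = -37300 + 4*1**2 = -37300 + 4*1 = -37300 + 4 = -37296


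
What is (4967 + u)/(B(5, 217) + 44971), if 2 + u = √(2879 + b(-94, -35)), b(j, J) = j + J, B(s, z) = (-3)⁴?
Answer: 4965/45052 + 5*√110/45052 ≈ 0.11137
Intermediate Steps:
B(s, z) = 81
b(j, J) = J + j
u = -2 + 5*√110 (u = -2 + √(2879 + (-35 - 94)) = -2 + √(2879 - 129) = -2 + √2750 = -2 + 5*√110 ≈ 50.440)
(4967 + u)/(B(5, 217) + 44971) = (4967 + (-2 + 5*√110))/(81 + 44971) = (4965 + 5*√110)/45052 = (4965 + 5*√110)*(1/45052) = 4965/45052 + 5*√110/45052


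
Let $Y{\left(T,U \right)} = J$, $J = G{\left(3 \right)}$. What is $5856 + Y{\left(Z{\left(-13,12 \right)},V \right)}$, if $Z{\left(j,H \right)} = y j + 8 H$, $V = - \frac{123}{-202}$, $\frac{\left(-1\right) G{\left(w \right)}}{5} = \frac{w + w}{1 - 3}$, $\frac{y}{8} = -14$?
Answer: $5871$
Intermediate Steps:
$y = -112$ ($y = 8 \left(-14\right) = -112$)
$G{\left(w \right)} = 5 w$ ($G{\left(w \right)} = - 5 \frac{w + w}{1 - 3} = - 5 \frac{2 w}{-2} = - 5 \cdot 2 w \left(- \frac{1}{2}\right) = - 5 \left(- w\right) = 5 w$)
$V = \frac{123}{202}$ ($V = \left(-123\right) \left(- \frac{1}{202}\right) = \frac{123}{202} \approx 0.60891$)
$Z{\left(j,H \right)} = - 112 j + 8 H$
$J = 15$ ($J = 5 \cdot 3 = 15$)
$Y{\left(T,U \right)} = 15$
$5856 + Y{\left(Z{\left(-13,12 \right)},V \right)} = 5856 + 15 = 5871$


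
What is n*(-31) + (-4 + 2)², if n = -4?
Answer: 128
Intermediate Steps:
n*(-31) + (-4 + 2)² = -4*(-31) + (-4 + 2)² = 124 + (-2)² = 124 + 4 = 128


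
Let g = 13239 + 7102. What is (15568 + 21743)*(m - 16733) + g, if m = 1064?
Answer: -584605718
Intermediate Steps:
g = 20341
(15568 + 21743)*(m - 16733) + g = (15568 + 21743)*(1064 - 16733) + 20341 = 37311*(-15669) + 20341 = -584626059 + 20341 = -584605718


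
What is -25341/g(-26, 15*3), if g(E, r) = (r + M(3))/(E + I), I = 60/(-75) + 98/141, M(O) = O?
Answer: 38864647/2820 ≈ 13782.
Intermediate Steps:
I = -74/705 (I = 60*(-1/75) + 98*(1/141) = -4/5 + 98/141 = -74/705 ≈ -0.10496)
g(E, r) = (3 + r)/(-74/705 + E) (g(E, r) = (r + 3)/(E - 74/705) = (3 + r)/(-74/705 + E))
-25341/g(-26, 15*3) = -25341*(-74 + 705*(-26))/(705*(3 + 15*3)) = -25341*(-74 - 18330)/(705*(3 + 45)) = -25341/(705*48/(-18404)) = -25341/(705*(-1/18404)*48) = -25341/(-8460/4601) = -25341*(-4601/8460) = 38864647/2820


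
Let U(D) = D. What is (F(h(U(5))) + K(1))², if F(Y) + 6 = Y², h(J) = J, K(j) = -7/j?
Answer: 144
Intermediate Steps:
F(Y) = -6 + Y²
(F(h(U(5))) + K(1))² = ((-6 + 5²) - 7/1)² = ((-6 + 25) - 7*1)² = (19 - 7)² = 12² = 144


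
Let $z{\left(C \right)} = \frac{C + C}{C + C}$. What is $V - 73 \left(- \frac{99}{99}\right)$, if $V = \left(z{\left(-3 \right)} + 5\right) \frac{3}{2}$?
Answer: $82$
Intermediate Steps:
$z{\left(C \right)} = 1$ ($z{\left(C \right)} = \frac{2 C}{2 C} = 2 C \frac{1}{2 C} = 1$)
$V = 9$ ($V = \left(1 + 5\right) \frac{3}{2} = 6 \cdot 3 \cdot \frac{1}{2} = 6 \cdot \frac{3}{2} = 9$)
$V - 73 \left(- \frac{99}{99}\right) = 9 - 73 \left(- \frac{99}{99}\right) = 9 - 73 \left(\left(-99\right) \frac{1}{99}\right) = 9 - -73 = 9 + 73 = 82$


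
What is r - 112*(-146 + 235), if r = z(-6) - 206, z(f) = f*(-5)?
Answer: -10144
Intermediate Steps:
z(f) = -5*f
r = -176 (r = -5*(-6) - 206 = 30 - 206 = -176)
r - 112*(-146 + 235) = -176 - 112*(-146 + 235) = -176 - 112*89 = -176 - 9968 = -10144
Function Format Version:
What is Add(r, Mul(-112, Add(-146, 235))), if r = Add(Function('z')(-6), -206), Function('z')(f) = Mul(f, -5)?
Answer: -10144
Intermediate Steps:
Function('z')(f) = Mul(-5, f)
r = -176 (r = Add(Mul(-5, -6), -206) = Add(30, -206) = -176)
Add(r, Mul(-112, Add(-146, 235))) = Add(-176, Mul(-112, Add(-146, 235))) = Add(-176, Mul(-112, 89)) = Add(-176, -9968) = -10144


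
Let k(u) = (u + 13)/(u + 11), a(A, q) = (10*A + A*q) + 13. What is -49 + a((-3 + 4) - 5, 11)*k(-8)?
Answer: -502/3 ≈ -167.33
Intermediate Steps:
a(A, q) = 13 + 10*A + A*q
k(u) = (13 + u)/(11 + u)
-49 + a((-3 + 4) - 5, 11)*k(-8) = -49 + (13 + 10*((-3 + 4) - 5) + ((-3 + 4) - 5)*11)*((13 - 8)/(11 - 8)) = -49 + (13 + 10*(1 - 5) + (1 - 5)*11)*(5/3) = -49 + (13 + 10*(-4) - 4*11)*((⅓)*5) = -49 + (13 - 40 - 44)*(5/3) = -49 - 71*5/3 = -49 - 355/3 = -502/3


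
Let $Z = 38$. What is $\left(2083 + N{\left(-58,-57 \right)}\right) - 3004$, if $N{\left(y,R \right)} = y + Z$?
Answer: $-941$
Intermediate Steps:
$N{\left(y,R \right)} = 38 + y$ ($N{\left(y,R \right)} = y + 38 = 38 + y$)
$\left(2083 + N{\left(-58,-57 \right)}\right) - 3004 = \left(2083 + \left(38 - 58\right)\right) - 3004 = \left(2083 - 20\right) - 3004 = 2063 - 3004 = -941$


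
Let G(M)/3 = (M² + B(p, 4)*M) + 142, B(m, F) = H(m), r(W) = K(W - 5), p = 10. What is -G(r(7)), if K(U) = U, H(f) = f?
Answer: -498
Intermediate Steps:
r(W) = -5 + W (r(W) = W - 5 = -5 + W)
B(m, F) = m
G(M) = 426 + 3*M² + 30*M (G(M) = 3*((M² + 10*M) + 142) = 3*(142 + M² + 10*M) = 426 + 3*M² + 30*M)
-G(r(7)) = -(426 + 3*(-5 + 7)² + 30*(-5 + 7)) = -(426 + 3*2² + 30*2) = -(426 + 3*4 + 60) = -(426 + 12 + 60) = -1*498 = -498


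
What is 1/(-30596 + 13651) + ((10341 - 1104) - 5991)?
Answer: 55003469/16945 ≈ 3246.0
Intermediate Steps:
1/(-30596 + 13651) + ((10341 - 1104) - 5991) = 1/(-16945) + (9237 - 5991) = -1/16945 + 3246 = 55003469/16945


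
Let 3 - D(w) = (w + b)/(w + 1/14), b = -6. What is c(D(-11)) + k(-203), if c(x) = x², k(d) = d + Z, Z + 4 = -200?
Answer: -32798/81 ≈ -404.91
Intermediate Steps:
Z = -204 (Z = -4 - 200 = -204)
D(w) = 3 - (-6 + w)/(1/14 + w) (D(w) = 3 - (w - 6)/(w + 1/14) = 3 - (-6 + w)/(w + 1/14) = 3 - (-6 + w)/(1/14 + w))
k(d) = -204 + d (k(d) = d - 204 = -204 + d)
c(D(-11)) + k(-203) = ((87 + 28*(-11))/(1 + 14*(-11)))² + (-204 - 203) = ((87 - 308)/(1 - 154))² - 407 = (-221/(-153))² - 407 = (-1/153*(-221))² - 407 = (13/9)² - 407 = 169/81 - 407 = -32798/81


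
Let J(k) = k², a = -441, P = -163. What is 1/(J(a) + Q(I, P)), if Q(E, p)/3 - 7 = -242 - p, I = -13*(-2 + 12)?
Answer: 1/194265 ≈ 5.1476e-6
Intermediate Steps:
I = -130 (I = -13*10 = -130)
Q(E, p) = -705 - 3*p (Q(E, p) = 21 + 3*(-242 - p) = 21 + (-726 - 3*p) = -705 - 3*p)
1/(J(a) + Q(I, P)) = 1/((-441)² + (-705 - 3*(-163))) = 1/(194481 + (-705 + 489)) = 1/(194481 - 216) = 1/194265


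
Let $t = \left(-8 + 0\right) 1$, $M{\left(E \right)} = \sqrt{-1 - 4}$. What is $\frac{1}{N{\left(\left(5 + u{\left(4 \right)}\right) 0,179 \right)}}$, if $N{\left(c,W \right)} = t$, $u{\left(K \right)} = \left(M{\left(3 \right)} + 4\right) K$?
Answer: $- \frac{1}{8} \approx -0.125$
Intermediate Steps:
$M{\left(E \right)} = i \sqrt{5}$ ($M{\left(E \right)} = \sqrt{-5} = i \sqrt{5}$)
$u{\left(K \right)} = K \left(4 + i \sqrt{5}\right)$ ($u{\left(K \right)} = \left(i \sqrt{5} + 4\right) K = \left(4 + i \sqrt{5}\right) K = K \left(4 + i \sqrt{5}\right)$)
$t = -8$ ($t = \left(-8\right) 1 = -8$)
$N{\left(c,W \right)} = -8$
$\frac{1}{N{\left(\left(5 + u{\left(4 \right)}\right) 0,179 \right)}} = \frac{1}{-8} = - \frac{1}{8}$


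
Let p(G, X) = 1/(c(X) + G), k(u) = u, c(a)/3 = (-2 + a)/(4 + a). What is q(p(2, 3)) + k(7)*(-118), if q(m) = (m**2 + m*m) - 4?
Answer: -239772/289 ≈ -829.66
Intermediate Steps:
c(a) = 3*(-2 + a)/(4 + a) (c(a) = 3*((-2 + a)/(4 + a)) = 3*(-2 + a)/(4 + a))
p(G, X) = 1/(G + 3*(-2 + X)/(4 + X)) (p(G, X) = 1/(3*(-2 + X)/(4 + X) + G) = 1/(G + 3*(-2 + X)/(4 + X)))
q(m) = -4 + 2*m**2 (q(m) = (m**2 + m**2) - 4 = 2*m**2 - 4 = -4 + 2*m**2)
q(p(2, 3)) + k(7)*(-118) = (-4 + 2*((4 + 3)/(-6 + 3*3 + 2*(4 + 3)))**2) + 7*(-118) = (-4 + 2*(7/(-6 + 9 + 2*7))**2) - 826 = (-4 + 2*(7/(-6 + 9 + 14))**2) - 826 = (-4 + 2*(7/17)**2) - 826 = (-4 + 2*(49/289)) - 826 = (-4 + 98/289) - 826 = -1058/289 - 826 = -239772/289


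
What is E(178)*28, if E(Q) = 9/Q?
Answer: 126/89 ≈ 1.4157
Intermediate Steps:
E(178)*28 = (9/178)*28 = 126/89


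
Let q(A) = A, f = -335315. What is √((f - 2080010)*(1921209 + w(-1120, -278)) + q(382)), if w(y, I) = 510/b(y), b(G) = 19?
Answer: I*√1675187634542273/19 ≈ 2.1542e+6*I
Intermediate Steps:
w(y, I) = 510/19
√((f - 2080010)*(1921209 + w(-1120, -278)) + q(382)) = √((-335315 - 2080010)*(1921209 + 510/19) + 382) = √(-2415325*36503481/19 + 382) = √(-88167770246325/19 + 382) = √(-88167770239067/19) = I*√1675187634542273/19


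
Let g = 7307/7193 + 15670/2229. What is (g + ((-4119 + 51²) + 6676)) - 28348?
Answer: -371680836817/16033197 ≈ -23182.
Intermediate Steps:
g = 129001613/16033197 (g = 7307*(1/7193) + 15670*(1/2229) = 7307/7193 + 15670/2229 = 129001613/16033197 ≈ 8.0459)
(g + ((-4119 + 51²) + 6676)) - 28348 = (129001613/16033197 + ((-4119 + 51²) + 6676)) - 28348 = (129001613/16033197 + ((-4119 + 2601) + 6676)) - 28348 = (129001613/16033197 + (-1518 + 6676)) - 28348 = (129001613/16033197 + 5158) - 28348 = 82828231739/16033197 - 28348 = -371680836817/16033197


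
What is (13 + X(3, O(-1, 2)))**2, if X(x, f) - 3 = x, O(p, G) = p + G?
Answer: 361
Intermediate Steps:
O(p, G) = G + p
X(x, f) = 3 + x
(13 + X(3, O(-1, 2)))**2 = (13 + (3 + 3))**2 = (13 + 6)**2 = 19**2 = 361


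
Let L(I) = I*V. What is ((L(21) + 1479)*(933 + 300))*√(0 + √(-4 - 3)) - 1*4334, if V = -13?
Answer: -4334 + 1486998*7^(¼)*√I ≈ 1.706e+6 + 1.7103e+6*I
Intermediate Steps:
L(I) = -13*I (L(I) = I*(-13) = -13*I)
((L(21) + 1479)*(933 + 300))*√(0 + √(-4 - 3)) - 1*4334 = ((-13*21 + 1479)*(933 + 300))*√(0 + √(-4 - 3)) - 1*4334 = ((-273 + 1479)*1233)*√(0 + √(-7)) - 4334 = (1206*1233)*√(0 + I*√7) - 4334 = 1486998*√(I*√7) - 4334 = 1486998*(7^(¼)*√I) - 4334 = 1486998*7^(¼)*√I - 4334 = -4334 + 1486998*7^(¼)*√I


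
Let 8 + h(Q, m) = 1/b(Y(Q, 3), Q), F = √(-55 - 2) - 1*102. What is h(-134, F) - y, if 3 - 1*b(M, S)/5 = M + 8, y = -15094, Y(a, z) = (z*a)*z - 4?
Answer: 90893151/6025 ≈ 15086.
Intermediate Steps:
Y(a, z) = -4 + a*z² (Y(a, z) = (a*z)*z - 4 = a*z² - 4 = -4 + a*z²)
b(M, S) = -25 - 5*M (b(M, S) = 15 - 5*(M + 8) = 15 - 5*(8 + M) = 15 + (-40 - 5*M) = -25 - 5*M)
F = -102 + I*√57 (F = √(-57) - 102 = I*√57 - 102 = -102 + I*√57 ≈ -102.0 + 7.5498*I)
h(Q, m) = -8 + 1/(-5 - 45*Q) (h(Q, m) = -8 + 1/(-25 - 5*(-4 + Q*3²)) = -8 + 1/(-25 - 5*(-4 + Q*9)) = -8 + 1/(-25 - 5*(-4 + 9*Q)) = -8 + 1/(-25 + (20 - 45*Q)) = -8 + 1/(-5 - 45*Q))
h(-134, F) - y = (-41 - 360*(-134))/(5*(1 + 9*(-134))) - 1*(-15094) = (-41 + 48240)/(5*(1 - 1206)) + 15094 = (⅕)*48199/(-1205) + 15094 = (⅕)*(-1/1205)*48199 + 15094 = -48199/6025 + 15094 = 90893151/6025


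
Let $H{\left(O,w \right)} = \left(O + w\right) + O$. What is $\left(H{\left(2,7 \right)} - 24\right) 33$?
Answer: $-429$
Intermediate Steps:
$H{\left(O,w \right)} = w + 2 O$
$\left(H{\left(2,7 \right)} - 24\right) 33 = \left(\left(7 + 2 \cdot 2\right) - 24\right) 33 = \left(\left(7 + 4\right) - 24\right) 33 = \left(11 - 24\right) 33 = \left(-13\right) 33 = -429$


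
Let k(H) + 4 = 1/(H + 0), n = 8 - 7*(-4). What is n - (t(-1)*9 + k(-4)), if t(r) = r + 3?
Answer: 89/4 ≈ 22.250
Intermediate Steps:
t(r) = 3 + r
n = 36 (n = 8 + 28 = 36)
k(H) = -4 + 1/H (k(H) = -4 + 1/(H + 0) = -4 + 1/H)
n - (t(-1)*9 + k(-4)) = 36 - ((3 - 1)*9 + (-4 + 1/(-4))) = 36 - (2*9 + (-4 - ¼)) = 36 - (18 - 17/4) = 36 - 1*55/4 = 36 - 55/4 = 89/4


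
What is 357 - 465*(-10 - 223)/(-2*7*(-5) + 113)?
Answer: 57892/61 ≈ 949.05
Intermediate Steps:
357 - 465*(-10 - 223)/(-2*7*(-5) + 113) = 357 - (-108345)/(-14*(-5) + 113) = 357 - (-108345)/(70 + 113) = 357 - (-108345)/183 = 357 - 465*(-233/183) = 357 + 36115/61 = 57892/61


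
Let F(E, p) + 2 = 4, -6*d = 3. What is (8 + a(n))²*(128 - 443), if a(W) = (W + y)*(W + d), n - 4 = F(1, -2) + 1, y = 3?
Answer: -1678635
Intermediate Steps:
d = -½ (d = -⅙*3 = -½ ≈ -0.50000)
F(E, p) = 2 (F(E, p) = -2 + 4 = 2)
n = 7 (n = 4 + (2 + 1) = 4 + 3 = 7)
a(W) = (3 + W)*(-½ + W) (a(W) = (W + 3)*(W - ½) = (3 + W)*(-½ + W))
(8 + a(n))²*(128 - 443) = (8 + (-3/2 + 7² + (5/2)*7))²*(128 - 443) = (8 + (-3/2 + 49 + 35/2))²*(-315) = (8 + 65)²*(-315) = 73²*(-315) = 5329*(-315) = -1678635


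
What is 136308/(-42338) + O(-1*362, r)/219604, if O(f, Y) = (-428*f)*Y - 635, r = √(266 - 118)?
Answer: -14980333331/4648797076 + 77468*√37/54901 ≈ 5.3607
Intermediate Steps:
r = 2*√37 (r = √148 = 2*√37 ≈ 12.166)
O(f, Y) = -635 - 428*Y*f (O(f, Y) = -428*Y*f - 635 = -635 - 428*Y*f)
136308/(-42338) + O(-1*362, r)/219604 = 136308/(-42338) + (-635 - 428*2*√37*(-1*362))/219604 = 136308*(-1/42338) + (-635 - 428*2*√37*(-362))*(1/219604) = -68154/21169 + (-635 + 309872*√37)*(1/219604) = -68154/21169 + (-635/219604 + 77468*√37/54901) = -14980333331/4648797076 + 77468*√37/54901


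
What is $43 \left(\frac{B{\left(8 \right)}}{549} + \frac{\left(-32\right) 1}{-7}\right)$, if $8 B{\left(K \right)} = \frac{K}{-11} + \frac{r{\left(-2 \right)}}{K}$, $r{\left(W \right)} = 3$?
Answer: $\frac{531809165}{2705472} \approx 196.57$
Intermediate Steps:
$B{\left(K \right)} = - \frac{K}{88} + \frac{3}{8 K}$ ($B{\left(K \right)} = \frac{\frac{K}{-11} + \frac{3}{K}}{8} = \frac{K \left(- \frac{1}{11}\right) + \frac{3}{K}}{8} = \frac{- \frac{K}{11} + \frac{3}{K}}{8} = \frac{\frac{3}{K} - \frac{K}{11}}{8} = - \frac{K}{88} + \frac{3}{8 K}$)
$43 \left(\frac{B{\left(8 \right)}}{549} + \frac{\left(-32\right) 1}{-7}\right) = 43 \left(\frac{\frac{1}{88} \cdot \frac{1}{8} \left(33 - 8^{2}\right)}{549} + \frac{\left(-32\right) 1}{-7}\right) = 43 \left(\frac{1}{88} \cdot \frac{1}{8} \left(33 - 64\right) \frac{1}{549} - - \frac{32}{7}\right) = 43 \left(\frac{1}{88} \cdot \frac{1}{8} \left(33 - 64\right) \frac{1}{549} + \frac{32}{7}\right) = 43 \left(\frac{1}{88} \cdot \frac{1}{8} \left(-31\right) \frac{1}{549} + \frac{32}{7}\right) = 43 \left(\left(- \frac{31}{704}\right) \frac{1}{549} + \frac{32}{7}\right) = 43 \left(- \frac{31}{386496} + \frac{32}{7}\right) = 43 \cdot \frac{12367655}{2705472} = \frac{531809165}{2705472}$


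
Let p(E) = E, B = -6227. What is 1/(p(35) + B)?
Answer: -1/6192 ≈ -0.00016150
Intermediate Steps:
1/(p(35) + B) = 1/(35 - 6227) = 1/(-6192) = -1/6192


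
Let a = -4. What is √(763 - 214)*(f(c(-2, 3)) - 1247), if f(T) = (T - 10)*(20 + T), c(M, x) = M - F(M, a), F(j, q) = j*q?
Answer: -4341*√61 ≈ -33904.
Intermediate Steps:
c(M, x) = 5*M (c(M, x) = M - M*(-4) = M - (-4)*M = M + 4*M = 5*M)
f(T) = (-10 + T)*(20 + T)
√(763 - 214)*(f(c(-2, 3)) - 1247) = √(763 - 214)*((-200 + (5*(-2))² + 10*(5*(-2))) - 1247) = √549*((-200 + (-10)² + 10*(-10)) - 1247) = (3*√61)*((-200 + 100 - 100) - 1247) = (3*√61)*(-200 - 1247) = (3*√61)*(-1447) = -4341*√61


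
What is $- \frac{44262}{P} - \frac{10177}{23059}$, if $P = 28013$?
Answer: $- \frac{1305725759}{645951767} \approx -2.0214$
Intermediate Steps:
$- \frac{44262}{P} - \frac{10177}{23059} = - \frac{44262}{28013} - \frac{10177}{23059} = - \frac{1305725759}{645951767}$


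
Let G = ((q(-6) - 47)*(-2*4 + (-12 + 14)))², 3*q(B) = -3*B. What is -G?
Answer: -60516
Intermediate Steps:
q(B) = -B (q(B) = (-3*B)/3 = -B)
G = 60516 (G = ((-1*(-6) - 47)*(-2*4 + (-12 + 14)))² = ((6 - 47)*(-8 + 2))² = (-41*(-6))² = 246² = 60516)
-G = -1*60516 = -60516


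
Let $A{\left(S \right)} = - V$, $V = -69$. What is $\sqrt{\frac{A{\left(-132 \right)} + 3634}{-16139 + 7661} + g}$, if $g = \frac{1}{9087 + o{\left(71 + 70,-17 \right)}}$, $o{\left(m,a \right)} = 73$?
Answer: $\frac{i \sqrt{18288033823590}}{6471540} \approx 0.66081 i$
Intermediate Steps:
$A{\left(S \right)} = 69$ ($A{\left(S \right)} = \left(-1\right) \left(-69\right) = 69$)
$g = \frac{1}{9160}$ ($g = \frac{1}{9087 + 73} = \frac{1}{9160} \approx 0.00010917$)
$\sqrt{\frac{A{\left(-132 \right)} + 3634}{-16139 + 7661} + g} = \sqrt{\frac{69 + 3634}{-16139 + 7661} + \frac{1}{9160}} = \sqrt{\frac{3703}{-8478} + \frac{1}{9160}} = \sqrt{3703 \left(- \frac{1}{8478}\right) + \frac{1}{9160}} = \sqrt{- \frac{3703}{8478} + \frac{1}{9160}} = \sqrt{- \frac{16955501}{38829240}} = \frac{i \sqrt{18288033823590}}{6471540}$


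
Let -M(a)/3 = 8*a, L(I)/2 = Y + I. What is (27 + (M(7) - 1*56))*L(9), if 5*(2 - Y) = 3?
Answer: -20488/5 ≈ -4097.6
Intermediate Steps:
Y = 7/5 (Y = 2 - ⅕*3 = 2 - ⅗ = 7/5 ≈ 1.4000)
L(I) = 14/5 + 2*I (L(I) = 2*(7/5 + I) = 14/5 + 2*I)
M(a) = -24*a
(27 + (M(7) - 1*56))*L(9) = (27 + (-24*7 - 1*56))*(14/5 + 2*9) = (27 + (-168 - 56))*(14/5 + 18) = (27 - 224)*(104/5) = -197*104/5 = -20488/5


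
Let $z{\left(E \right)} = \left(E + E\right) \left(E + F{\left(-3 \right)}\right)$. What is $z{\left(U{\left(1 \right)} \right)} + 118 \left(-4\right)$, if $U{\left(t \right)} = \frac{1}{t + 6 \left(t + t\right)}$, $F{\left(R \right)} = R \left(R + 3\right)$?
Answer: $- \frac{79766}{169} \approx -471.99$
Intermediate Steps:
$F{\left(R \right)} = R \left(3 + R\right)$
$U{\left(t \right)} = \frac{1}{13 t}$ ($U{\left(t \right)} = \frac{1}{t + 6 \cdot 2 t} = \frac{1}{t + 12 t} = \frac{1}{13 t}$)
$z{\left(E \right)} = 2 E^{2}$ ($z{\left(E \right)} = \left(E + E\right) \left(E - 3 \left(3 - 3\right)\right) = 2 E \left(E - 0\right) = 2 E \left(E + 0\right) = 2 E E = 2 E^{2}$)
$z{\left(U{\left(1 \right)} \right)} + 118 \left(-4\right) = 2 \left(\frac{1}{13 \cdot 1}\right)^{2} + 118 \left(-4\right) = 2 \left(\frac{1}{13} \cdot 1\right)^{2} - 472 = \frac{2}{169} - 472 = - \frac{79766}{169}$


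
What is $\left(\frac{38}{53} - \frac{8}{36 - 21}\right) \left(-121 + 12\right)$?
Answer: $- \frac{15914}{795} \approx -20.018$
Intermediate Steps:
$\left(\frac{38}{53} - \frac{8}{36 - 21}\right) \left(-121 + 12\right) = \left(38 \cdot \frac{1}{53} - \frac{8}{15}\right) \left(-109\right) = \left(\frac{38}{53} - \frac{8}{15}\right) \left(-109\right) = \frac{146}{795} \left(-109\right) = - \frac{15914}{795}$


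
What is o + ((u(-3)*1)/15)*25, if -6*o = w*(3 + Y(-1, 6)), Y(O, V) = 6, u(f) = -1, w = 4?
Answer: -23/3 ≈ -7.6667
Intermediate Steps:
o = -6 (o = -2*(3 + 6)/3 = -2*9/3 = -⅙*36 = -6)
o + ((u(-3)*1)/15)*25 = -6 + (-1*1/15)*25 = -6 - 1*1/15*25 = -6 - 1/15*25 = -6 - 5/3 = -23/3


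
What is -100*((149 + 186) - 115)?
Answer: -22000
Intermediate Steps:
-100*((149 + 186) - 115) = -100*(335 - 115) = -100*220 = -22000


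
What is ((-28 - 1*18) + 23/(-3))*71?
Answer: -11431/3 ≈ -3810.3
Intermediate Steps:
((-28 - 1*18) + 23/(-3))*71 = ((-28 - 18) + 23*(-⅓))*71 = (-46 - 23/3)*71 = -161/3*71 = -11431/3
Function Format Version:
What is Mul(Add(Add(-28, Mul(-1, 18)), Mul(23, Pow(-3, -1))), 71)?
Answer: Rational(-11431, 3) ≈ -3810.3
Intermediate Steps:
Mul(Add(Add(-28, Mul(-1, 18)), Mul(23, Pow(-3, -1))), 71) = Mul(Add(Add(-28, -18), Mul(23, Rational(-1, 3))), 71) = Mul(Add(-46, Rational(-23, 3)), 71) = Mul(Rational(-161, 3), 71) = Rational(-11431, 3)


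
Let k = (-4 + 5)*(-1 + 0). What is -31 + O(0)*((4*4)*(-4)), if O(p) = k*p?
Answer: -31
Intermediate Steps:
k = -1 (k = 1*(-1) = -1)
O(p) = -p
-31 + O(0)*((4*4)*(-4)) = -31 + (-1*0)*((4*4)*(-4)) = -31 + 0*(16*(-4)) = -31 + 0*(-64) = -31 + 0 = -31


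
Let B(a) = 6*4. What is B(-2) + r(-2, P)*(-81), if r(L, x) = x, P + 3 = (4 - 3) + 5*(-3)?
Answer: 1401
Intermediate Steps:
B(a) = 24
P = -17 (P = -3 + ((4 - 3) + 5*(-3)) = -3 + (1 - 15) = -3 - 14 = -17)
B(-2) + r(-2, P)*(-81) = 24 - 17*(-81) = 24 + 1377 = 1401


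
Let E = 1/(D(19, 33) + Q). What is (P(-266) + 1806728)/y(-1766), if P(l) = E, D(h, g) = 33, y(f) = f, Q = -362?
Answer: -594413511/581014 ≈ -1023.1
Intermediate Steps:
E = -1/329 (E = 1/(33 - 362) = 1/(-329) = -1/329 ≈ -0.0030395)
P(l) = -1/329
(P(-266) + 1806728)/y(-1766) = (-1/329 + 1806728)/(-1766) = (594413511/329)*(-1/1766) = -594413511/581014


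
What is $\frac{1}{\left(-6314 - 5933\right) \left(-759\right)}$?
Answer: $\frac{1}{9295473} \approx 1.0758 \cdot 10^{-7}$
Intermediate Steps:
$\frac{1}{\left(-6314 - 5933\right) \left(-759\right)} = \frac{1}{-12247} \left(- \frac{1}{759}\right) = \left(- \frac{1}{12247}\right) \left(- \frac{1}{759}\right) = \frac{1}{9295473}$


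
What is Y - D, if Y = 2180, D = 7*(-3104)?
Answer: 23908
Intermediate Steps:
D = -21728
Y - D = 2180 - 1*(-21728) = 2180 + 21728 = 23908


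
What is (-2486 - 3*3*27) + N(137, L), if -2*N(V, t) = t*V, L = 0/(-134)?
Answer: -2729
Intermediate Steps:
L = 0 (L = 0*(-1/134) = 0)
N(V, t) = -V*t/2 (N(V, t) = -t*V/2 = -V*t/2)
(-2486 - 3*3*27) + N(137, L) = (-2486 - 3*3*27) - ½*137*0 = (-2486 - 9*27) + 0 = (-2486 - 243) + 0 = -2729 + 0 = -2729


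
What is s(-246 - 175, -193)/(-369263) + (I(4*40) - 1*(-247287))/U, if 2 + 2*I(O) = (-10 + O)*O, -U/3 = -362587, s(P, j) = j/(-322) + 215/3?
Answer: 30804490006313/129337704626046 ≈ 0.23817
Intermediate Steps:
s(P, j) = 215/3 - j/322 (s(P, j) = j*(-1/322) + 215*(1/3) = -j/322 + 215/3 = 215/3 - j/322)
U = 1087761 (U = -3*(-362587) = 1087761)
I(O) = -1 + O*(-10 + O)/2 (I(O) = -1 + ((-10 + O)*O)/2 = -1 + (O*(-10 + O))/2 = -1 + O*(-10 + O)/2)
s(-246 - 175, -193)/(-369263) + (I(4*40) - 1*(-247287))/U = (215/3 - 1/322*(-193))/(-369263) + ((-1 + (4*40)**2/2 - 20*40) - 1*(-247287))/1087761 = (215/3 + 193/322)*(-1/369263) + ((-1 + (1/2)*160**2 - 5*160) + 247287)*(1/1087761) = (69809/966)*(-1/369263) + ((-1 + (1/2)*25600 - 800) + 247287)*(1/1087761) = -69809/356708058 + ((-1 + 12800 - 800) + 247287)*(1/1087761) = -69809/356708058 + (11999 + 247287)*(1/1087761) = -69809/356708058 + 259286*(1/1087761) = -69809/356708058 + 259286/1087761 = 30804490006313/129337704626046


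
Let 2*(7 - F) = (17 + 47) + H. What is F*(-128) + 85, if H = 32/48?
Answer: 9983/3 ≈ 3327.7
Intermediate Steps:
H = ⅔ (H = 32*(1/48) = ⅔ ≈ 0.66667)
F = -76/3 (F = 7 - ((17 + 47) + ⅔)/2 = 7 - (64 + ⅔)/2 = 7 - ½*194/3 = 7 - 97/3 = -76/3 ≈ -25.333)
F*(-128) + 85 = -76/3*(-128) + 85 = 9728/3 + 85 = 9983/3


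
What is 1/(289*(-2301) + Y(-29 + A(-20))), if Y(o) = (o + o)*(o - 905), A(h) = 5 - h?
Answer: -1/657717 ≈ -1.5204e-6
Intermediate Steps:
Y(o) = 2*o*(-905 + o) (Y(o) = (2*o)*(-905 + o) = 2*o*(-905 + o))
1/(289*(-2301) + Y(-29 + A(-20))) = 1/(289*(-2301) + 2*(-29 + (5 - 1*(-20)))*(-905 + (-29 + (5 - 1*(-20))))) = 1/(-664989 + 2*(-29 + (5 + 20))*(-905 + (-29 + (5 + 20)))) = 1/(-664989 + 2*(-29 + 25)*(-905 + (-29 + 25))) = 1/(-664989 + 2*(-4)*(-905 - 4)) = 1/(-664989 + 2*(-4)*(-909)) = 1/(-664989 + 7272) = 1/(-657717) = -1/657717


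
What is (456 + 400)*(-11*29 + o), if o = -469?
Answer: -674528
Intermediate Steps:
(456 + 400)*(-11*29 + o) = (456 + 400)*(-11*29 - 469) = 856*(-319 - 469) = 856*(-788) = -674528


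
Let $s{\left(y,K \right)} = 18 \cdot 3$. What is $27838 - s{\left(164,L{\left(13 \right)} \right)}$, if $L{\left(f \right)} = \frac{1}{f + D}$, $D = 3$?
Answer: $27784$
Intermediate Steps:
$L{\left(f \right)} = \frac{1}{3 + f}$ ($L{\left(f \right)} = \frac{1}{f + 3} = \frac{1}{3 + f}$)
$s{\left(y,K \right)} = 54$
$27838 - s{\left(164,L{\left(13 \right)} \right)} = 27838 - 54 = 27784$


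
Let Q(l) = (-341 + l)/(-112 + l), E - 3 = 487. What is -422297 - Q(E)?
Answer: -159628415/378 ≈ -4.2230e+5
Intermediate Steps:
E = 490 (E = 3 + 487 = 490)
Q(l) = (-341 + l)/(-112 + l)
-422297 - Q(E) = -422297 - (-341 + 490)/(-112 + 490) = -422297 - 149/378 = -159628415/378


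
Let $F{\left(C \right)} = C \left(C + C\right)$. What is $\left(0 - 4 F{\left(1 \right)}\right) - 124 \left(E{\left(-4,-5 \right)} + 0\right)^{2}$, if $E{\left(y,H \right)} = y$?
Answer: $-1992$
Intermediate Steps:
$F{\left(C \right)} = 2 C^{2}$ ($F{\left(C \right)} = C 2 C = 2 C^{2}$)
$\left(0 - 4 F{\left(1 \right)}\right) - 124 \left(E{\left(-4,-5 \right)} + 0\right)^{2} = \left(0 - 4 \cdot 2 \cdot 1^{2}\right) - 124 \left(-4 + 0\right)^{2} = \left(0 - 4 \cdot 2 \cdot 1\right) - 124 \left(-4\right)^{2} = \left(0 - 8\right) - 1984 = -8 - 1984 = -1992$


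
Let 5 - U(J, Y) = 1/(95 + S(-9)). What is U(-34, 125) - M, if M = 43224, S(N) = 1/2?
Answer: -8254831/191 ≈ -43219.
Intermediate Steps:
S(N) = ½
U(J, Y) = 953/191 (U(J, Y) = 5 - 1/(95 + ½) = 5 - 1/191/2 = 5 - 1*2/191 = 5 - 2/191 = 953/191)
U(-34, 125) - M = 953/191 - 1*43224 = 953/191 - 43224 = -8254831/191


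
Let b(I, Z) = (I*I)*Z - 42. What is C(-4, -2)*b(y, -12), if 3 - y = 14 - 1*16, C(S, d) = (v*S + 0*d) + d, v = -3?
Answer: -3420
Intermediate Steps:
C(S, d) = d - 3*S (C(S, d) = (-3*S + 0*d) + d = (-3*S + 0) + d = -3*S + d = d - 3*S)
y = 5 (y = 3 - (14 - 1*16) = 3 - (14 - 16) = 3 - 1*(-2) = 3 + 2 = 5)
b(I, Z) = -42 + Z*I² (b(I, Z) = I²*Z - 42 = Z*I² - 42 = -42 + Z*I²)
C(-4, -2)*b(y, -12) = (-2 - 3*(-4))*(-42 - 12*5²) = (-2 + 12)*(-42 - 12*25) = 10*(-42 - 300) = 10*(-342) = -3420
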